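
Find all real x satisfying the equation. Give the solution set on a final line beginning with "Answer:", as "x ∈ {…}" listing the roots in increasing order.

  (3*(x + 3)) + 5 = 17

Step 1. [(3*(x + 3)) + 5 = 17] the outer +5 inverts by subtracting 5 ⇒ sub: 3*(x + 3) = 12.
Step 2. [3*(x + 3) = 12] LHS = 3·(…); ÷3 both sides ⇒ div: x + 3 = 4.
Step 3. [x + 3 = 4] 3 comes off first (subtract 3). So sub: x = 1.

Answer: x ∈ {1}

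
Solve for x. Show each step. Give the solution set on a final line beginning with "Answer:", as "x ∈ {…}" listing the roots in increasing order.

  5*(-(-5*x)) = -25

Step 1. [5*(-(-5*x)) = -25] 5·(inner) — divide through by 5. So div: -(-5*x) = -5.
Step 2. [-(-5*x) = -5] leading − — multiply by −1. So neg: -5*x = 5.
Step 3. [-5*x = 5] -5·(inner) — divide through by -5. So div: x = -1.

Answer: x ∈ {-1}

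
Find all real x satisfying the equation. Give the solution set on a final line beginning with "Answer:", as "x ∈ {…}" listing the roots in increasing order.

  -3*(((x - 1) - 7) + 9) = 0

Step 1. [-3*(((x - 1) - 7) + 9) = 0] -3 out front; divide by -3. So div: ((x - 1) - 7) + 9 = 0.
Step 2. [((x - 1) - 7) + 9 = 0] 9 comes off first (subtract 9), so sub: (x - 1) - 7 = -9.
Step 3. [(x - 1) - 7 = -9] the outer -7 inverts by adding 7. So sub: x - 1 = -2.
Step 4. [x - 1 = -2] peel the -1: add 1 from each side, so sub: x = -1.

Answer: x ∈ {-1}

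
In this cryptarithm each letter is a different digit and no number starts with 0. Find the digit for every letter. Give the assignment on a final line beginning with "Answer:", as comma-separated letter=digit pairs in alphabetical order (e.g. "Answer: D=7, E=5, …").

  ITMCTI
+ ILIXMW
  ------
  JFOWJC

Step 1. [col 1: I + W ≡ C (mod 10)] several values work for C in column 1 (I + W ≡ C (mod 10), carry-in 0); try C=2, so C=2.
Step 2. [col 1: I + W ≡ C (mod 10)] several values work for W in column 1 (I + W ≡ C (mod 10), carry-in 0); try W=8, so W=8.
Step 3. [col 1: I + W ≡ C (mod 10)] column 1: given W=8, C=2, carry-in 0, and digits 2,8 already taken and all letters distinct, I+W≡C (mod 10) forces I=4. So I=4.
Step 4. [col 2: T + M ≡ J (mod 10)] column 2 (T + M ≡ J (mod 10), carry-in 1) doesn't pin M yet; pick M=1 and continue ⇒ M=1.
Step 5. [col 2: T + M ≡ J (mod 10)] no forcing yet in column 2 (carry-in 1); T=7 is free and consistent — try it. So T=7.
Step 6. [col 2: T + M ≡ J (mod 10)] column 2: given T=7, M=1, carry-in 1, and digits 1,2,4,7,8 already taken and all letters distinct, T+M≡J (mod 10) forces J=9, so J=9.
Step 7. [col 3: C + X ≡ W (mod 10)] column 3 reads C+X+carry(0)=W with C=2, W=8; with digits 1,2,4,7,8,9 already taken and all letters distinct, the only value for X is 6. So X=6.
Step 8. [col 4: M + I ≡ O (mod 10)] column 4 reads M+I+carry(0)=O with M=1, I=4; with digits 1,2,4,6,7,8,9 already taken and all letters distinct, the only value for O is 5. So O=5.
Step 9. [col 5: T + L ≡ F (mod 10)] from column 5 (T=7, carry-in 0, digits 1,2,4,5,6,7,8,9 already taken and all letters distinct): L must equal 3. So L=3.
Step 10. [col 5: T + L ≡ F (mod 10)] in column 5 we have T+L≡F with carry-in 0; given T=7, L=3 and digits 1,2,3,4,5,6,7,8,9 already taken and all letters distinct, that pins F to 0. So F=0.

Answer: C=2, F=0, I=4, J=9, L=3, M=1, O=5, T=7, W=8, X=6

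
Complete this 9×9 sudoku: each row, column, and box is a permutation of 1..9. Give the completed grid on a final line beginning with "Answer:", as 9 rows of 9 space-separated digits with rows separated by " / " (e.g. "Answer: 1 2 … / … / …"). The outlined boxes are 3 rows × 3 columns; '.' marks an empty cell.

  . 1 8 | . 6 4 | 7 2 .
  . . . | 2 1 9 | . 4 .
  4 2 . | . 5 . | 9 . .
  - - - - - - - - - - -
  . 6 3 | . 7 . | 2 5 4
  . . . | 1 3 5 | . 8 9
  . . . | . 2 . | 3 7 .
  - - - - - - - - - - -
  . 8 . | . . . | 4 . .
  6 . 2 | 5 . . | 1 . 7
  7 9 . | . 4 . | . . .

Step 1. [r4c6∈{8}] r4c6 is down to just 8. So r4c6=8.
Step 2. [r8c6∈{3}] only 3 remains possible at r8c6 ⇒ r8c6=3.
Step 3. [r6c3∈{1,4,5,9}] r6c3 is the only open cell in col 3 admitting 9 ⇒ r6c3=9.
Step 4. [r7c1∈{1,3,5}] box 7 places 3 nowhere but r7c1 ⇒ r7c1=3.
Step 5. [r2c1∈{5}] r2c1 has the single candidate 5 ⇒ r2c1=5.
Step 6. [r9c7∈{5,6,8}] 5 has one home in col 7: r9c7, so r9c7=5.
Step 7. [r9c9∈{2,3,6,8}] across box 9, 8 lands solely at r9c9, so r9c9=8.
Step 8. [r9c4∈{6}] r9c4 is down to just 6, so r9c4=6.
Step 9. [r5c3∈{4,7}] across col 3, 4 lands solely at r5c3. So r5c3=4.
Step 10. [r3c8∈{1,3,6}] across col 8, 1 lands solely at r3c8 ⇒ r3c8=1.
Step 11. [r3c6∈{7}] r3c6 has the single candidate 7 ⇒ r3c6=7.
Step 12. [r7c5∈{9}] nothing but 9 survives at r7c5. So r7c5=9.
Step 13. [r2c3∈{6,7}] r2c3 is the only open cell in col 3 admitting 7 ⇒ r2c3=7.
Step 14. [r9c6∈{1,2}] 2 has one home in row 9: r9c6, so r9c6=2.
Step 15. [r6c9∈{1,6}] across col 9, 1 lands solely at r6c9. So r6c9=1.
Step 16. [r1c4∈{3}] r1c4 is down to just 3. So r1c4=3.
Step 17. [r3c9∈{3,6}] in row 3, 3 fits only at r3c9, so r3c9=3.
Step 18. [r2c9∈{6}] nothing but 6 survives at r2c9. So r2c9=6.
Step 19. [r7c6∈{1}] r7c6's peers cover all but 1, so r7c6=1.
Step 20. [r6c6∈{6}] r6c6's peers cover all but 6 ⇒ r6c6=6.
Step 21. [r5c1∈{2}] r5c1's peers cover all but 2. So r5c1=2.
Step 22. [r9c8∈{3}] nothing but 3 survives at r9c8 ⇒ r9c8=3.
Step 23. [r7c3∈{5}] r7c3's peers cover all but 5 ⇒ r7c3=5.
Step 24. [r4c4∈{9}] nothing but 9 survives at r4c4 ⇒ r4c4=9.
Step 25. [r5c7∈{6}] only 6 remains possible at r5c7 ⇒ r5c7=6.
Step 26. [r8c8∈{9}] only 9 remains possible at r8c8. So r8c8=9.
Step 27. [r5c2∈{7}] r5c2 has the single candidate 7 ⇒ r5c2=7.
Step 28. [r6c1∈{8}] r6c1's peers cover all but 8. So r6c1=8.
Step 29. [r3c3∈{6}] r3c3 has the single candidate 6. So r3c3=6.
Step 30. [r3c4∈{8}] r3c4 has the single candidate 8. So r3c4=8.
Step 31. [r2c7∈{8}] r2c7's peers cover all but 8 ⇒ r2c7=8.
Step 32. [r8c2∈{4}] r8c2 is down to just 4 ⇒ r8c2=4.
Step 33. [r6c4∈{4}] nothing but 4 survives at r6c4 ⇒ r6c4=4.
Step 34. [r4c1∈{1}] r4c1 is down to just 1. So r4c1=1.
Step 35. [r6c2∈{5}] r6c2 has the single candidate 5. So r6c2=5.
Step 36. [r1c9∈{5}] r1c9 is down to just 5. So r1c9=5.
Step 37. [r8c5∈{8}] r8c5 is down to just 8 ⇒ r8c5=8.
Step 38. [r7c8∈{6}] r7c8's peers cover all but 6 ⇒ r7c8=6.
Step 39. [r7c4∈{7}] r7c4 has the single candidate 7, so r7c4=7.
Step 40. [r7c9∈{2}] nothing but 2 survives at r7c9. So r7c9=2.
Step 41. [r9c3∈{1}] r9c3's peers cover all but 1 ⇒ r9c3=1.
Step 42. [r2c2∈{3}] r2c2 is down to just 3, so r2c2=3.
Step 43. [r1c1∈{9}] r1c1 has the single candidate 9 ⇒ r1c1=9.

Answer: 9 1 8 3 6 4 7 2 5 / 5 3 7 2 1 9 8 4 6 / 4 2 6 8 5 7 9 1 3 / 1 6 3 9 7 8 2 5 4 / 2 7 4 1 3 5 6 8 9 / 8 5 9 4 2 6 3 7 1 / 3 8 5 7 9 1 4 6 2 / 6 4 2 5 8 3 1 9 7 / 7 9 1 6 4 2 5 3 8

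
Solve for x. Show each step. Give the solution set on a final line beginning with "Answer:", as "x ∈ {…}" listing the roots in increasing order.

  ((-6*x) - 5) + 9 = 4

Step 1. [((-6*x) - 5) + 9 = 4] peel the +9: subtract 9 from each side, so sub: (-6*x) - 5 = -5.
Step 2. [(-6*x) - 5 = -5] -5 is outermost — add 5 both sides, so sub: -6*x = 0.
Step 3. [-6*x = 0] divide by the outer -6 ⇒ div: x = 0.

Answer: x ∈ {0}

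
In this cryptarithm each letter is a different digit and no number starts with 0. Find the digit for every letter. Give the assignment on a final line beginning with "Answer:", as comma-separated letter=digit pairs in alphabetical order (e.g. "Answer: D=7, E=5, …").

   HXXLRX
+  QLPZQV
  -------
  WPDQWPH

Step 1. [col 1: X + V ≡ H (mod 10)] several values work for H in column 1 (X + V ≡ H (mod 10), carry-in 0); try H=4. So H=4.
Step 2. [col 1: X + V ≡ H (mod 10)] V=9 is one option consistent with column 1 (X + V ≡ H (mod 10), carry-in 0) — take it ⇒ V=9.
Step 3. [col 1: X + V ≡ H (mod 10)] from column 1 (V=9, H=4, carry-in 0, digits 4,9 already taken and all letters distinct): X must equal 5 ⇒ X=5.
Step 4. [col 2: R + Q ≡ P (mod 10)] column 2 (R + Q ≡ P (mod 10), carry-in 1) doesn't pin Q yet; pick Q=6 and continue. So Q=6.
Step 5. [col 2: R + Q ≡ P (mod 10)] P=0 is one option consistent with column 2 (R + Q ≡ P (mod 10), carry-in 1) — take it, so P=0.
Step 6. [col 2: R + Q ≡ P (mod 10)] in column 2 we have R+Q≡P with carry-in 1; given Q=6, P=0 and digits 0,4,5,6,9 already taken and all letters distinct, that pins R to 3. So R=3.
Step 7. [col 3: L + Z ≡ W (mod 10)] column 3: given nothing yet, carry-in 1, and digits 0,3,4,5,6,9 already taken and all letters distinct, L+Z≡W (mod 10) forces W=1. So W=1.
Step 8. [col 3: L + Z ≡ W (mod 10)] several values work for Z in column 3 (L + Z ≡ W (mod 10), carry-in 1); try Z=8. So Z=8.
Step 9. [col 3: L + Z ≡ W (mod 10)] in column 3 we have L+Z≡W with carry-in 1; given Z=8, W=1 and digits 0,1,3,4,5,6,8,9 already taken and all letters distinct, that pins L to 2, so L=2.
Step 10. [col 5: X + L ≡ D (mod 10)] in column 5 we have X+L≡D with carry-in 0; given X=5, L=2 and digits 0,1,2,3,4,5,6,8,9 already taken and all letters distinct, that pins D to 7 ⇒ D=7.

Answer: D=7, H=4, L=2, P=0, Q=6, R=3, V=9, W=1, X=5, Z=8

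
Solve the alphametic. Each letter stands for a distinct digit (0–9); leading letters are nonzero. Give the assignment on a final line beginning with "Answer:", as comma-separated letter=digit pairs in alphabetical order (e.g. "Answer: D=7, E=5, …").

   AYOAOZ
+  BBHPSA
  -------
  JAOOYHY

Step 1. [col 1: Z + A ≡ Y (mod 10)] Z=6 is one option consistent with column 1 (Z + A ≡ Y (mod 10), carry-in 0) — take it ⇒ Z=6.
Step 2. [col 1: Z + A ≡ Y (mod 10)] column 1 (Z + A ≡ Y (mod 10), carry-in 0) doesn't pin A yet; pick A=2 and continue ⇒ A=2.
Step 3. [J] adding two 6-digit numbers gives at most 6+1 digits, and here it does — J is that final carry and must be 1. So J=1.
Step 4. [col 1: Z + A ≡ Y (mod 10)] in column 1 we have Z+A≡Y with carry-in 0; given Z=6, A=2 and digits 1,2,6 already taken and all letters distinct, that pins Y to 8, so Y=8.
Step 5. [col 2: O + S ≡ H (mod 10)] column 2 (O + S ≡ H (mod 10), carry-in 0) doesn't pin S yet; pick S=3 and continue. So S=3.
Step 6. [col 2: O + S ≡ H (mod 10)] O=7 is one option consistent with column 2 (O + S ≡ H (mod 10), carry-in 0) — take it ⇒ O=7.
Step 7. [col 2: O + S ≡ H (mod 10)] column 2 reads O+S+carry(0)=H with O=7, S=3; with digits 1,2,3,6,7,8 already taken and all letters distinct, the only value for H is 0, so H=0.
Step 8. [col 3: A + P ≡ Y (mod 10)] column 3 reads A+P+carry(1)=Y with A=2, Y=8; with digits 0,1,2,3,6,7,8 already taken and all letters distinct, the only value for P is 5. So P=5.
Step 9. [col 5: Y + B ≡ O (mod 10)] from column 5 (Y=8, O=7, carry-in 0, digits 0,1,2,3,5,6,7,8 already taken and all letters distinct): B must equal 9, so B=9.

Answer: A=2, B=9, H=0, J=1, O=7, P=5, S=3, Y=8, Z=6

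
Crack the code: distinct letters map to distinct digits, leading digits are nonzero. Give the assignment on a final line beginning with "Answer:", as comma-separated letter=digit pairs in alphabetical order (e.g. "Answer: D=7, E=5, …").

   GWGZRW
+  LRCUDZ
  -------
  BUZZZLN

Step 1. [B] adding two 6-digit numbers gives at most 6+1 digits, and here it does — B is that final carry and must be 1, so B=1.
Step 2. [col 1: W + Z ≡ N (mod 10)] no forcing yet in column 1 (carry-in 0); N=5 is free and consistent — try it, so N=5.
Step 3. [col 1: W + Z ≡ N (mod 10)] Z=9 is one option consistent with column 1 (W + Z ≡ N (mod 10), carry-in 0) — take it. So Z=9.
Step 4. [col 1: W + Z ≡ N (mod 10)] column 1: given Z=9, N=5, carry-in 0, and digits 1,5,9 already taken and all letters distinct, W+Z≡N (mod 10) forces W=6 ⇒ W=6.
Step 5. [col 2: R + D ≡ L (mod 10)] R=3 is one option consistent with column 2 (R + D ≡ L (mod 10), carry-in 1) — take it, so R=3.
Step 6. [col 2: R + D ≡ L (mod 10)] column 2 (R + D ≡ L (mod 10), carry-in 1) doesn't pin L yet; pick L=8 and continue, so L=8.
Step 7. [col 2: R + D ≡ L (mod 10)] in column 2 we have R+D≡L with carry-in 1; given R=3, L=8 and digits 1,3,5,6,8,9 already taken and all letters distinct, that pins D to 4, so D=4.
Step 8. [col 3: Z + U ≡ Z (mod 10)] from column 3 (Z=9, carry-in 0, digits 1,3,4,5,6,8,9 already taken and all letters distinct): U must equal 0. So U=0.
Step 9. [col 4: G + C ≡ Z (mod 10)] several values work for C in column 4 (G + C ≡ Z (mod 10), carry-in 0); try C=7. So C=7.
Step 10. [col 4: G + C ≡ Z (mod 10)] from column 4 (C=7, Z=9, carry-in 0, digits 0,1,3,4,5,6,7,8,9 already taken and all letters distinct): G must equal 2, so G=2.

Answer: B=1, C=7, D=4, G=2, L=8, N=5, R=3, U=0, W=6, Z=9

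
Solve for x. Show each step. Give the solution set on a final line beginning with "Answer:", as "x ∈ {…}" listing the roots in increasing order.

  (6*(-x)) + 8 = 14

Step 1. [(6*(-x)) + 8 = 14] peel the +8: subtract 8 from each side. So sub: 6*(-x) = 6.
Step 2. [6*(-x) = 6] 6 out front; divide by 6. So div: -x = 1.
Step 3. [-x = 1] flip signs both sides ⇒ neg: x = -1.

Answer: x ∈ {-1}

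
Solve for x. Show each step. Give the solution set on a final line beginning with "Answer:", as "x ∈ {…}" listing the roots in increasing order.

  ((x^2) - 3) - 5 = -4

Step 1. [((x^2) - 3) - 5 = -4] peel the -5: add 5 from each side ⇒ sub: (x^2) - 3 = 1.
Step 2. [(x^2) - 3 = 1] the outer -3 inverts by adding 3, so sub: x^2 = 4.
Step 3. [x^2 = 4] √ both sides: 4 ≥ 0 gives two branches. So sqrt: x = 2 or -2.

Answer: x ∈ {-2, 2}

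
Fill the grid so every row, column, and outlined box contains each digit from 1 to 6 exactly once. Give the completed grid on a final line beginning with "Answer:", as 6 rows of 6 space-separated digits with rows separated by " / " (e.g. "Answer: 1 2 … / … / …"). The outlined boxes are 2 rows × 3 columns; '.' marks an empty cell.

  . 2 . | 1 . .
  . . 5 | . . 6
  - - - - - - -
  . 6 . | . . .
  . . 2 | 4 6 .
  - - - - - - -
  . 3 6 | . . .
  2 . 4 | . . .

Step 1. [r3c3∈{1,3}] across col 3, 1 lands solely at r3c3 ⇒ r3c3=1.
Step 2. [r4c2∈{5}] r4c2 has the single candidate 5 ⇒ r4c2=5.
Step 3. [r1c3∈{3}] r1c3's peers cover all but 3. So r1c3=3.
Step 4. [r5c1∈{1,5}] col 1 places 5 nowhere but r5c1, so r5c1=5.
Step 5. [r5c4∈{2}] r5c4's peers cover all but 2. So r5c4=2.
Step 6. [r2c2∈{1,4}] across col 2, 4 lands solely at r2c2, so r2c2=4.
Step 7. [r4c6∈{1,3}] 1 has one home in row 4: r4c6, so r4c6=1.
Step 8. [r3c6∈{2,3,5}] in col 6, 2 fits only at r3c6, so r3c6=2.
Step 9. [r2c4∈{3}] r2c4's peers cover all but 3. So r2c4=3.
Step 10. [r3c5∈{3,5}] across box 4, 3 lands solely at r3c5. So r3c5=3.
Step 11. [r5c6∈{4}] r5c6 has the single candidate 4 ⇒ r5c6=4.
Step 12. [r1c6∈{5}] r1c6 is down to just 5. So r1c6=5.
Step 13. [r6c5∈{1,5}] 5 has one home in col 5: r6c5. So r6c5=5.
Step 14. [r5c5∈{1}] only 1 remains possible at r5c5 ⇒ r5c5=1.
Step 15. [r2c1∈{1}] r2c1 is down to just 1 ⇒ r2c1=1.
Step 16. [r1c5∈{4}] nothing but 4 survives at r1c5, so r1c5=4.
Step 17. [r2c5∈{2}] r2c5's peers cover all but 2 ⇒ r2c5=2.
Step 18. [r6c6∈{3}] r6c6 has the single candidate 3, so r6c6=3.
Step 19. [r3c1∈{4}] r3c1 has the single candidate 4. So r3c1=4.
Step 20. [r4c1∈{3}] r4c1's peers cover all but 3. So r4c1=3.
Step 21. [r6c4∈{6}] r6c4's peers cover all but 6, so r6c4=6.
Step 22. [r3c4∈{5}] r3c4's peers cover all but 5, so r3c4=5.
Step 23. [r1c1∈{6}] only 6 remains possible at r1c1, so r1c1=6.
Step 24. [r6c2∈{1}] nothing but 1 survives at r6c2 ⇒ r6c2=1.

Answer: 6 2 3 1 4 5 / 1 4 5 3 2 6 / 4 6 1 5 3 2 / 3 5 2 4 6 1 / 5 3 6 2 1 4 / 2 1 4 6 5 3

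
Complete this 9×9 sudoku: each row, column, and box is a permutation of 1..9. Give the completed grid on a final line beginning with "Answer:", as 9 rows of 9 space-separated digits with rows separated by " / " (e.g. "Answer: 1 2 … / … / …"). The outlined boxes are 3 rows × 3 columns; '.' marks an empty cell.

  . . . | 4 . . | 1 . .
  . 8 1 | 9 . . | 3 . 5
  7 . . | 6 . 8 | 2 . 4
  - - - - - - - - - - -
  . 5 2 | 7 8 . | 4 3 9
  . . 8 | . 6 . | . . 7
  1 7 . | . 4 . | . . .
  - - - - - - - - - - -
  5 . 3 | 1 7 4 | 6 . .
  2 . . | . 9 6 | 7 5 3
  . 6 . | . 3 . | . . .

Step 1. [r1c6∈{2,3,5,7}] in box 2, 3 fits only at r1c6, so r1c6=3.
Step 2. [r9c1∈{4,8,9}] in col 1, 8 fits only at r9c1 ⇒ r9c1=8.
Step 3. [r7c2∈{9}] nothing but 9 survives at r7c2, so r7c2=9.
Step 4. [r5c1∈{3,4,9}] col 1 places 3 nowhere but r5c1, so r5c1=3.
Step 5. [r1c8∈{6,7,8,9}] across row 1, 7 lands solely at r1c8, so r1c8=7.
Step 6. [r6c3∈{6,9}] in box 4, 9 fits only at r6c3. So r6c3=9.
Step 7. [r1c3∈{5,6}] r1c3 is the only open cell in col 3 admitting 6 ⇒ r1c3=6.
Step 8. [r9c8∈{1,2,4,9}] 4 has one home in col 8: r9c8 ⇒ r9c8=4.
Step 9. [r6c9∈{2,6,8}] across col 9, 6 lands solely at r6c9. So r6c9=6.
Step 10. [r5c6∈{1,2,5,9}] row 5 places 9 nowhere but r5c6, so r5c6=9.
Step 11. [r5c7∈{5}] r5c7 is down to just 5 ⇒ r5c7=5.
Step 12. [r5c4∈{2}] only 2 remains possible at r5c4, so r5c4=2.
Step 13. [r9c6∈{2,5}] 2 has one home in box 8: r9c6 ⇒ r9c6=2.
Step 14. [r1c5∈{2,5}] in row 1, 5 fits only at r1c5 ⇒ r1c5=5.
Step 15. [r7c9∈{2,8}] col 9 places 2 nowhere but r7c9. So r7c9=2.
Step 16. [r6c6∈{5}] nothing but 5 survives at r6c6, so r6c6=5.
Step 17. [r8c2∈{1,4}] row 8 places 1 nowhere but r8c2, so r8c2=1.
Step 18. [r6c8∈{2,8}] r6c8 is the only open cell in row 6 admitting 2. So r6c8=2.
Step 19. [r8c4∈{8}] only 8 remains possible at r8c4 ⇒ r8c4=8.
Step 20. [r3c3∈{5}] r3c3 has the single candidate 5. So r3c3=5.
Step 21. [r2c8∈{6}] r2c8 has the single candidate 6 ⇒ r2c8=6.
Step 22. [r3c2∈{3}] r3c2 has the single candidate 3, so r3c2=3.
Step 23. [r7c8∈{8}] only 8 remains possible at r7c8, so r7c8=8.
Step 24. [r9c4∈{5}] r9c4 has the single candidate 5, so r9c4=5.
Step 25. [r4c1∈{6}] r4c1's peers cover all but 6. So r4c1=6.
Step 26. [r1c9∈{8}] nothing but 8 survives at r1c9 ⇒ r1c9=8.
Step 27. [r5c8∈{1}] nothing but 1 survives at r5c8. So r5c8=1.
Step 28. [r3c8∈{9}] r3c8 has the single candidate 9 ⇒ r3c8=9.
Step 29. [r3c5∈{1}] r3c5's peers cover all but 1. So r3c5=1.
Step 30. [r1c1∈{9}] only 9 remains possible at r1c1, so r1c1=9.
Step 31. [r6c7∈{8}] r6c7 is down to just 8. So r6c7=8.
Step 32. [r2c5∈{2}] nothing but 2 survives at r2c5 ⇒ r2c5=2.
Step 33. [r1c2∈{2}] r1c2's peers cover all but 2 ⇒ r1c2=2.
Step 34. [r9c3∈{7}] r9c3's peers cover all but 7, so r9c3=7.
Step 35. [r6c4∈{3}] only 3 remains possible at r6c4 ⇒ r6c4=3.
Step 36. [r2c6∈{7}] r2c6's peers cover all but 7. So r2c6=7.
Step 37. [r2c1∈{4}] r2c1 has the single candidate 4, so r2c1=4.
Step 38. [r9c9∈{1}] nothing but 1 survives at r9c9, so r9c9=1.
Step 39. [r5c2∈{4}] r5c2's peers cover all but 4, so r5c2=4.
Step 40. [r8c3∈{4}] r8c3 is down to just 4 ⇒ r8c3=4.
Step 41. [r9c7∈{9}] r9c7's peers cover all but 9 ⇒ r9c7=9.
Step 42. [r4c6∈{1}] only 1 remains possible at r4c6, so r4c6=1.

Answer: 9 2 6 4 5 3 1 7 8 / 4 8 1 9 2 7 3 6 5 / 7 3 5 6 1 8 2 9 4 / 6 5 2 7 8 1 4 3 9 / 3 4 8 2 6 9 5 1 7 / 1 7 9 3 4 5 8 2 6 / 5 9 3 1 7 4 6 8 2 / 2 1 4 8 9 6 7 5 3 / 8 6 7 5 3 2 9 4 1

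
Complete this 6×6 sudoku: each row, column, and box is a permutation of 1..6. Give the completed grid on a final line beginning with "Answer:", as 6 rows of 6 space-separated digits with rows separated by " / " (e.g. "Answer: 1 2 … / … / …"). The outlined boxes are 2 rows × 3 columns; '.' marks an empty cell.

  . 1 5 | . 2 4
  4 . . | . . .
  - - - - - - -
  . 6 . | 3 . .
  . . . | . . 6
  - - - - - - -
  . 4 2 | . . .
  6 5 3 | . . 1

Step 1. [r6c5∈{4}] nothing but 4 survives at r6c5 ⇒ r6c5=4.
Step 2. [r4c4∈{1,2,4,5}] in col 4, 4 fits only at r4c4 ⇒ r4c4=4.
Step 3. [r4c3∈{1}] r4c3 is down to just 1. So r4c3=1.
Step 4. [r4c5∈{5}] r4c5 is down to just 5. So r4c5=5.
Step 5. [r2c4∈{1,5,6}] in col 4, 1 fits only at r2c4 ⇒ r2c4=1.
Step 6. [r1c4∈{6}] r1c4 is down to just 6, so r1c4=6.
Step 7. [r2c5∈{3}] r2c5's peers cover all but 3. So r2c5=3.
Step 8. [r4c2∈{2,3}] r4c2 is the only open cell in col 2 admitting 3, so r4c2=3.
Step 9. [r5c6∈{3,5}] in row 5, 3 fits only at r5c6. So r5c6=3.
Step 10. [r4c1∈{2}] r4c1's peers cover all but 2, so r4c1=2.
Step 11. [r5c4∈{5}] only 5 remains possible at r5c4, so r5c4=5.
Step 12. [r3c3∈{4}] r3c3 is down to just 4. So r3c3=4.
Step 13. [r2c6∈{5}] r2c6 has the single candidate 5. So r2c6=5.
Step 14. [r3c1∈{5}] r3c1 is down to just 5 ⇒ r3c1=5.
Step 15. [r5c1∈{1}] nothing but 1 survives at r5c1, so r5c1=1.
Step 16. [r2c3∈{6}] r2c3 is down to just 6. So r2c3=6.
Step 17. [r1c1∈{3}] nothing but 3 survives at r1c1 ⇒ r1c1=3.
Step 18. [r5c5∈{6}] nothing but 6 survives at r5c5 ⇒ r5c5=6.
Step 19. [r2c2∈{2}] r2c2's peers cover all but 2 ⇒ r2c2=2.
Step 20. [r3c6∈{2}] r3c6 is down to just 2, so r3c6=2.
Step 21. [r6c4∈{2}] r6c4 has the single candidate 2 ⇒ r6c4=2.
Step 22. [r3c5∈{1}] nothing but 1 survives at r3c5 ⇒ r3c5=1.

Answer: 3 1 5 6 2 4 / 4 2 6 1 3 5 / 5 6 4 3 1 2 / 2 3 1 4 5 6 / 1 4 2 5 6 3 / 6 5 3 2 4 1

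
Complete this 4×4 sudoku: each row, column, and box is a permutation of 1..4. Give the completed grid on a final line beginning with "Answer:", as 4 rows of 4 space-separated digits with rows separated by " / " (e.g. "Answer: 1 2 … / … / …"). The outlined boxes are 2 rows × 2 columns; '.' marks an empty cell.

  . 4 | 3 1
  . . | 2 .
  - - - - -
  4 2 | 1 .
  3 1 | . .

Step 1. [r4c3∈{4}] only 4 remains possible at r4c3, so r4c3=4.
Step 2. [r4c4∈{2}] r4c4 is down to just 2 ⇒ r4c4=2.
Step 3. [r2c2∈{3}] r2c2 has the single candidate 3, so r2c2=3.
Step 4. [r3c4∈{3}] r3c4's peers cover all but 3 ⇒ r3c4=3.
Step 5. [r2c4∈{4}] r2c4 is down to just 4. So r2c4=4.
Step 6. [r2c1∈{1}] nothing but 1 survives at r2c1, so r2c1=1.
Step 7. [r1c1∈{2}] only 2 remains possible at r1c1 ⇒ r1c1=2.

Answer: 2 4 3 1 / 1 3 2 4 / 4 2 1 3 / 3 1 4 2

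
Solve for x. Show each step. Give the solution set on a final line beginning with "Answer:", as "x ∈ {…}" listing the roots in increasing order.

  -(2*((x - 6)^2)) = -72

Step 1. [-(2*((x - 6)^2)) = -72] leading − — multiply by −1. So neg: 2*((x - 6)^2) = 72.
Step 2. [2*((x - 6)^2) = 72] divide by the outer 2. So div: (x - 6)^2 = 36.
Step 3. [(x - 6)^2 = 36] 36 ≥ 0, LHS is (·)² — take ±√, so sqrt: x - 6 = 6 or -6.
Step 4. [x - 6 = 6 or -6] 6 comes off first (add 6), so sub: x = 12 or 0.

Answer: x ∈ {0, 12}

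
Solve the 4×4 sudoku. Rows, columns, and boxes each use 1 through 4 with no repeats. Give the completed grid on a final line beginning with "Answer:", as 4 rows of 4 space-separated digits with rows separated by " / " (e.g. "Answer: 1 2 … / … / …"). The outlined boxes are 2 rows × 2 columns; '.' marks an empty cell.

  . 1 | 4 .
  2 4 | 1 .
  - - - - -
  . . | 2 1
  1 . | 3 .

Step 1. [r1c1∈{3}] nothing but 3 survives at r1c1 ⇒ r1c1=3.
Step 2. [r2c4∈{3}] nothing but 3 survives at r2c4, so r2c4=3.
Step 3. [r3c2∈{3}] r3c2's peers cover all but 3 ⇒ r3c2=3.
Step 4. [r3c1∈{4}] r3c1 has the single candidate 4. So r3c1=4.
Step 5. [r4c2∈{2}] only 2 remains possible at r4c2, so r4c2=2.
Step 6. [r4c4∈{4}] r4c4's peers cover all but 4, so r4c4=4.
Step 7. [r1c4∈{2}] nothing but 2 survives at r1c4. So r1c4=2.

Answer: 3 1 4 2 / 2 4 1 3 / 4 3 2 1 / 1 2 3 4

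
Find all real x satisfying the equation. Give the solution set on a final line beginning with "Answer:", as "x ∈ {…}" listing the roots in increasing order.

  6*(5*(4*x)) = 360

Step 1. [6*(5*(4*x)) = 360] LHS = 6·(…); ÷6 both sides, so div: 5*(4*x) = 60.
Step 2. [5*(4*x) = 60] 5·(inner) — divide through by 5. So div: 4*x = 12.
Step 3. [4*x = 12] 4 out front; divide by 4, so div: x = 3.

Answer: x ∈ {3}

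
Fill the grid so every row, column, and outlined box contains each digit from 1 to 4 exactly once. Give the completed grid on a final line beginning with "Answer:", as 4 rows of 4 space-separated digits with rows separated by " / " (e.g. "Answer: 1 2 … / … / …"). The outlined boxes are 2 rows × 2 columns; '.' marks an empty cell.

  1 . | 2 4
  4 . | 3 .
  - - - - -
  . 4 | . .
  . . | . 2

Step 1. [r4c2∈{1,3}] col 2 places 1 nowhere but r4c2. So r4c2=1.
Step 2. [r3c4∈{1,3}] 3 has one home in col 4: r3c4, so r3c4=3.
Step 3. [r1c2∈{3}] nothing but 3 survives at r1c2 ⇒ r1c2=3.
Step 4. [r4c1∈{3}] r4c1's peers cover all but 3 ⇒ r4c1=3.
Step 5. [r2c2∈{2}] r2c2's peers cover all but 2 ⇒ r2c2=2.
Step 6. [r3c1∈{2}] nothing but 2 survives at r3c1. So r3c1=2.
Step 7. [r4c3∈{4}] r4c3's peers cover all but 4 ⇒ r4c3=4.
Step 8. [r2c4∈{1}] nothing but 1 survives at r2c4. So r2c4=1.
Step 9. [r3c3∈{1}] only 1 remains possible at r3c3, so r3c3=1.

Answer: 1 3 2 4 / 4 2 3 1 / 2 4 1 3 / 3 1 4 2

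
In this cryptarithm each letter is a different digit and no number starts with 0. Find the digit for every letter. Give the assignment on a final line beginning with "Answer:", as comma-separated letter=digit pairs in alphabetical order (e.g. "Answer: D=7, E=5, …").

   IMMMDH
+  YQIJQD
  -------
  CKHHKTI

Step 1. [col 1: H + D ≡ I (mod 10)] column 1 (H + D ≡ I (mod 10), carry-in 0) doesn't pin I yet; pick I=2 and continue. So I=2.
Step 2. [C] adding two 6-digit numbers gives at most 6+1 digits, and here it does — C is that final carry and must be 1 ⇒ C=1.
Step 3. [col 1: H + D ≡ I (mod 10)] H=7 is one option consistent with column 1 (H + D ≡ I (mod 10), carry-in 0) — take it. So H=7.
Step 4. [col 1: H + D ≡ I (mod 10)] column 1 reads H+D+carry(0)=I with H=7, I=2; with digits 1,2,7 already taken and all letters distinct, the only value for D is 5 ⇒ D=5.
Step 5. [col 2: D + Q ≡ T (mod 10)] several values work for Q in column 2 (D + Q ≡ T (mod 10), carry-in 1); try Q=3 ⇒ Q=3.
Step 6. [col 2: D + Q ≡ T (mod 10)] column 2 reads D+Q+carry(1)=T with D=5, Q=3; with digits 1,2,3,5,7 already taken and all letters distinct, the only value for T is 9. So T=9.
Step 7. [col 3: M + J ≡ K (mod 10)] column 3 (M + J ≡ K (mod 10), carry-in 0) doesn't pin K yet; pick K=0 and continue, so K=0.
Step 8. [col 3: M + J ≡ K (mod 10)] no forcing yet in column 3 (carry-in 0); M=4 is free and consistent — try it, so M=4.
Step 9. [col 3: M + J ≡ K (mod 10)] from column 3 (M=4, K=0, carry-in 0, digits 0,1,2,3,4,5,7,9 already taken and all letters distinct): J must equal 6. So J=6.
Step 10. [col 6: I + Y ≡ K (mod 10)] from column 6 (I=2, K=0, carry-in 0, digits 0,1,2,3,4,5,6,7,9 already taken and all letters distinct): Y must equal 8 ⇒ Y=8.

Answer: C=1, D=5, H=7, I=2, J=6, K=0, M=4, Q=3, T=9, Y=8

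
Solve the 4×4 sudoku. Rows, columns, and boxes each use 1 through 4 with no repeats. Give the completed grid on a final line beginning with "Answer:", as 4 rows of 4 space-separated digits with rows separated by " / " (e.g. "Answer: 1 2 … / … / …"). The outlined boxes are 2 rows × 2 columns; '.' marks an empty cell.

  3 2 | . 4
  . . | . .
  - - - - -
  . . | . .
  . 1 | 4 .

Step 1. [r4c4∈{2,3}] in row 4, 3 fits only at r4c4 ⇒ r4c4=3.
Step 2. [r2c1∈{1,4}] r2c1 is the only open cell in col 1 admitting 1, so r2c1=1.
Step 3. [r2c4∈{2}] nothing but 2 survives at r2c4, so r2c4=2.
Step 4. [r3c3∈{1,2}] col 3 places 2 nowhere but r3c3 ⇒ r3c3=2.
Step 5. [r3c2∈{3,4}] in row 3, 3 fits only at r3c2, so r3c2=3.
Step 6. [r2c3∈{3}] r2c3's peers cover all but 3 ⇒ r2c3=3.
Step 7. [r4c1∈{2}] nothing but 2 survives at r4c1 ⇒ r4c1=2.
Step 8. [r2c2∈{4}] r2c2's peers cover all but 4. So r2c2=4.
Step 9. [r3c4∈{1}] r3c4's peers cover all but 1 ⇒ r3c4=1.
Step 10. [r3c1∈{4}] nothing but 4 survives at r3c1. So r3c1=4.
Step 11. [r1c3∈{1}] r1c3 is down to just 1 ⇒ r1c3=1.

Answer: 3 2 1 4 / 1 4 3 2 / 4 3 2 1 / 2 1 4 3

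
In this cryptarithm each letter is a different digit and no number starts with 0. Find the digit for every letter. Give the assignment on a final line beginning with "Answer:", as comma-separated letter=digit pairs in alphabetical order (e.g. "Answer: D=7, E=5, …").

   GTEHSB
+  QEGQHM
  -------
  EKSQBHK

Step 1. [col 1: B + M ≡ K (mod 10)] column 1 (B + M ≡ K (mod 10), carry-in 0) doesn't pin M yet; pick M=3 and continue, so M=3.
Step 2. [col 1: B + M ≡ K (mod 10)] no forcing yet in column 1 (carry-in 0); K=5 is free and consistent — try it ⇒ K=5.
Step 3. [col 1: B + M ≡ K (mod 10)] from column 1 (M=3, K=5, carry-in 0, digits 3,5 already taken and all letters distinct): B must equal 2, so B=2.
Step 4. [col 2: S + H ≡ H (mod 10)] from column 2 (nothing yet, carry-in 0, digits 2,3,5 already taken and all letters distinct): S must equal 0. So S=0.
Step 5. [E] adding two 6-digit numbers gives at most 6+1 digits, and here it does — E is that final carry and must be 1. So E=1.
Step 6. [col 2: S + H ≡ H (mod 10)] several values work for H in column 2 (S + H ≡ H (mod 10), carry-in 0); try H=4 ⇒ H=4.
Step 7. [col 3: H + Q ≡ B (mod 10)] column 3 reads H+Q+carry(0)=B with H=4, B=2; with digits 0,1,2,3,4,5 already taken and all letters distinct, the only value for Q is 8 ⇒ Q=8.
Step 8. [col 4: E + G ≡ Q (mod 10)] in column 4 we have E+G≡Q with carry-in 1; given E=1, Q=8 and digits 0,1,2,3,4,5,8 already taken and all letters distinct, that pins G to 6 ⇒ G=6.
Step 9. [col 5: T + E ≡ S (mod 10)] from column 5 (E=1, S=0, carry-in 0, digits 0,1,2,3,4,5,6,8 already taken and all letters distinct): T must equal 9 ⇒ T=9.

Answer: B=2, E=1, G=6, H=4, K=5, M=3, Q=8, S=0, T=9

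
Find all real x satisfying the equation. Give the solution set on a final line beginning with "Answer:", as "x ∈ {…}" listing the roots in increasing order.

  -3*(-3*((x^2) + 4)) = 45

Step 1. [-3*(-3*((x^2) + 4)) = 45] LHS = -3·(…); ÷-3 both sides. So div: -3*((x^2) + 4) = -15.
Step 2. [-3*((x^2) + 4) = -15] LHS = -3·(…); ÷-3 both sides. So div: (x^2) + 4 = 5.
Step 3. [(x^2) + 4 = 5] the outer +4 inverts by subtracting 4, so sub: x^2 = 1.
Step 4. [x^2 = 1] √ both sides: 1 ≥ 0 gives two branches. So sqrt: x = 1 or -1.

Answer: x ∈ {-1, 1}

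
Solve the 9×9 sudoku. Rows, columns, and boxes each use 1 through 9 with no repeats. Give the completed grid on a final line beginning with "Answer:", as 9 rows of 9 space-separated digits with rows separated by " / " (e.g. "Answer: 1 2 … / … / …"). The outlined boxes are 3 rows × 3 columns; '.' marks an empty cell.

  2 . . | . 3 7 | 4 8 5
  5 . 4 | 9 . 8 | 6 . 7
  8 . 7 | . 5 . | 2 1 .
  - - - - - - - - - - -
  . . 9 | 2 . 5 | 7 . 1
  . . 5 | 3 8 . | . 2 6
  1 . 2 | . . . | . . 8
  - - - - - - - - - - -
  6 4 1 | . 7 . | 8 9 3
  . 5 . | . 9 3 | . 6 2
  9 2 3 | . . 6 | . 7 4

Step 1. [r6c7∈{3,5,9}] col 7 places 3 nowhere but r6c7 ⇒ r6c7=3.
Step 2. [r8c4∈{1,4,8}] in row 8, 4 fits only at r8c4, so r8c4=4.
Step 3. [r3c2∈{3,6,9}] in row 3, 3 fits only at r3c2, so r3c2=3.
Step 4. [r9c5∈{1}] r9c5 has the single candidate 1 ⇒ r9c5=1.
Step 5. [r4c8∈{4}] nothing but 4 survives at r4c8. So r4c8=4.
Step 6. [r6c5∈{4,6}] r6c5 is the only open cell in col 5 admitting 4. So r6c5=4.
Step 7. [r6c4∈{6,7}] 7 has one home in col 4: r6c4. So r6c4=7.
Step 8. [r6c2∈{6}] only 6 remains possible at r6c2. So r6c2=6.
Step 9. [r1c4∈{1,6}] r1c4 is the only open cell in col 4 admitting 1 ⇒ r1c4=1.
Step 10. [r9c4∈{5,8}] in row 9, 8 fits only at r9c4, so r9c4=8.
Step 11. [r5c6∈{1,9}] across row 5, 1 lands solely at r5c6 ⇒ r5c6=1.
Step 12. [r5c1∈{4,7}] row 5 places 4 nowhere but r5c1 ⇒ r5c1=4.
Step 13. [r4c5∈{6}] r4c5 is down to just 6, so r4c5=6.
Step 14. [r8c1∈{7}] r8c1 has the single candidate 7, so r8c1=7.
Step 15. [r8c7∈{1}] r8c7 is down to just 1 ⇒ r8c7=1.
Step 16. [r2c8∈{3}] r2c8's peers cover all but 3, so r2c8=3.
Step 17. [r4c1∈{3}] r4c1's peers cover all but 3, so r4c1=3.
Step 18. [r6c6∈{9}] r6c6 is down to just 9 ⇒ r6c6=9.
Step 19. [r9c7∈{5}] r9c7's peers cover all but 5. So r9c7=5.
Step 20. [r4c2∈{8}] r4c2's peers cover all but 8. So r4c2=8.
Step 21. [r2c2∈{1}] r2c2 has the single candidate 1. So r2c2=1.
Step 22. [r3c9∈{9}] r3c9 has the single candidate 9, so r3c9=9.
Step 23. [r1c3∈{6}] only 6 remains possible at r1c3. So r1c3=6.
Step 24. [r5c7∈{9}] r5c7 has the single candidate 9, so r5c7=9.
Step 25. [r3c6∈{4}] r3c6 is down to just 4. So r3c6=4.
Step 26. [r6c8∈{5}] r6c8 has the single candidate 5 ⇒ r6c8=5.
Step 27. [r1c2∈{9}] only 9 remains possible at r1c2 ⇒ r1c2=9.
Step 28. [r7c6∈{2}] r7c6 is down to just 2, so r7c6=2.
Step 29. [r2c5∈{2}] only 2 remains possible at r2c5 ⇒ r2c5=2.
Step 30. [r8c3∈{8}] r8c3 has the single candidate 8, so r8c3=8.
Step 31. [r3c4∈{6}] nothing but 6 survives at r3c4, so r3c4=6.
Step 32. [r5c2∈{7}] only 7 remains possible at r5c2 ⇒ r5c2=7.
Step 33. [r7c4∈{5}] r7c4 is down to just 5 ⇒ r7c4=5.

Answer: 2 9 6 1 3 7 4 8 5 / 5 1 4 9 2 8 6 3 7 / 8 3 7 6 5 4 2 1 9 / 3 8 9 2 6 5 7 4 1 / 4 7 5 3 8 1 9 2 6 / 1 6 2 7 4 9 3 5 8 / 6 4 1 5 7 2 8 9 3 / 7 5 8 4 9 3 1 6 2 / 9 2 3 8 1 6 5 7 4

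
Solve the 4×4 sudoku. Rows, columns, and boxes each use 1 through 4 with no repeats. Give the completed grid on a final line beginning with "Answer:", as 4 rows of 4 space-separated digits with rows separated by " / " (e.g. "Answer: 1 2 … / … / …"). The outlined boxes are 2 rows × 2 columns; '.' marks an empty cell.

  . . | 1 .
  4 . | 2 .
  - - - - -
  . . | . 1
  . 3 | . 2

Step 1. [r1c1∈{2,3}] col 1 places 3 nowhere but r1c1 ⇒ r1c1=3.
Step 2. [r3c2∈{2,4}] r3c2 is the only open cell in col 2 admitting 4 ⇒ r3c2=4.
Step 3. [r3c3∈{3}] r3c3 has the single candidate 3. So r3c3=3.
Step 4. [r4c3∈{4}] nothing but 4 survives at r4c3. So r4c3=4.
Step 5. [r3c1∈{2}] r3c1 is down to just 2. So r3c1=2.
Step 6. [r2c2∈{1}] r2c2's peers cover all but 1. So r2c2=1.
Step 7. [r2c4∈{3}] r2c4 is down to just 3. So r2c4=3.
Step 8. [r4c1∈{1}] only 1 remains possible at r4c1, so r4c1=1.
Step 9. [r1c4∈{4}] only 4 remains possible at r1c4 ⇒ r1c4=4.
Step 10. [r1c2∈{2}] r1c2 is down to just 2 ⇒ r1c2=2.

Answer: 3 2 1 4 / 4 1 2 3 / 2 4 3 1 / 1 3 4 2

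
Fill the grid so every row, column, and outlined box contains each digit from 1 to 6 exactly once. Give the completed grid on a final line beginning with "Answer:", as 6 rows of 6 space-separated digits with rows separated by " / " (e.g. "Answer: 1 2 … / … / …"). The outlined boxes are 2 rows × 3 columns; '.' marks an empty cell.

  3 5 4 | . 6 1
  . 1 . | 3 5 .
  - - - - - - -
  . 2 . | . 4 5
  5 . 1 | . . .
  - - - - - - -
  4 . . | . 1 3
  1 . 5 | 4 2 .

Step 1. [r5c2∈{6}] r5c2's peers cover all but 6 ⇒ r5c2=6.
Step 2. [r2c1∈{2,6}] col 1 places 2 nowhere but r2c1 ⇒ r2c1=2.
Step 3. [r4c6∈{2,6}] 2 has one home in col 6: r4c6 ⇒ r4c6=2.
Step 4. [r3c3∈{3,6}] row 3 places 3 nowhere but r3c3. So r3c3=3.
Step 5. [r3c4∈{1,6}] across row 3, 1 lands solely at r3c4, so r3c4=1.
Step 6. [r6c2∈{3}] r6c2 is down to just 3 ⇒ r6c2=3.
Step 7. [r2c6∈{4}] only 4 remains possible at r2c6. So r2c6=4.
Step 8. [r4c5∈{3}] r4c5's peers cover all but 3, so r4c5=3.
Step 9. [r4c4∈{6}] only 6 remains possible at r4c4, so r4c4=6.
Step 10. [r5c4∈{5}] r5c4 is down to just 5, so r5c4=5.
Step 11. [r2c3∈{6}] nothing but 6 survives at r2c3. So r2c3=6.
Step 12. [r3c1∈{6}] nothing but 6 survives at r3c1. So r3c1=6.
Step 13. [r1c4∈{2}] r1c4 has the single candidate 2 ⇒ r1c4=2.
Step 14. [r4c2∈{4}] r4c2's peers cover all but 4, so r4c2=4.
Step 15. [r6c6∈{6}] only 6 remains possible at r6c6, so r6c6=6.
Step 16. [r5c3∈{2}] r5c3 has the single candidate 2 ⇒ r5c3=2.

Answer: 3 5 4 2 6 1 / 2 1 6 3 5 4 / 6 2 3 1 4 5 / 5 4 1 6 3 2 / 4 6 2 5 1 3 / 1 3 5 4 2 6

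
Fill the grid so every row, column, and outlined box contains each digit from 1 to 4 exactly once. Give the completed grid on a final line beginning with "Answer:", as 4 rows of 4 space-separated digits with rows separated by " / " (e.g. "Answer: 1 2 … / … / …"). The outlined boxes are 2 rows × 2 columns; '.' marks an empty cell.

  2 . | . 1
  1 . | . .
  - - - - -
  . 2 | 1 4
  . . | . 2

Step 1. [r4c3∈{3}] nothing but 3 survives at r4c3. So r4c3=3.
Step 2. [r1c2∈{3,4}] 3 has one home in row 1: r1c2. So r1c2=3.
Step 3. [r2c2∈{4}] r2c2 has the single candidate 4. So r2c2=4.
Step 4. [r2c4∈{3}] r2c4 is down to just 3 ⇒ r2c4=3.
Step 5. [r1c3∈{4}] r1c3 is down to just 4 ⇒ r1c3=4.
Step 6. [r2c3∈{2}] r2c3 has the single candidate 2. So r2c3=2.
Step 7. [r4c1∈{4}] only 4 remains possible at r4c1 ⇒ r4c1=4.
Step 8. [r4c2∈{1}] r4c2 has the single candidate 1 ⇒ r4c2=1.
Step 9. [r3c1∈{3}] only 3 remains possible at r3c1, so r3c1=3.

Answer: 2 3 4 1 / 1 4 2 3 / 3 2 1 4 / 4 1 3 2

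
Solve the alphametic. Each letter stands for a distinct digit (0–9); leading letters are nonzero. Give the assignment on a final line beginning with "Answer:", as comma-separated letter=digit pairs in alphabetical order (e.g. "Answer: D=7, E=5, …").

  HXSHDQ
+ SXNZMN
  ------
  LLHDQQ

Step 1. [col 1: Q + N ≡ Q (mod 10)] column 1: given nothing yet, carry-in 0, and all letters distinct, none taken yet, Q+N≡Q (mod 10) forces N=0, so N=0.
Step 2. [col 1: Q + N ≡ Q (mod 10)] column 1 (Q + N ≡ Q (mod 10), carry-in 0) doesn't pin Q yet; pick Q=6 and continue, so Q=6.
Step 3. [col 2: D + M ≡ Q (mod 10)] M=5 is one option consistent with column 2 (D + M ≡ Q (mod 10), carry-in 0) — take it ⇒ M=5.
Step 4. [col 2: D + M ≡ Q (mod 10)] column 2: given M=5, Q=6, carry-in 0, and digits 0,5,6 already taken and all letters distinct, D+M≡Q (mod 10) forces D=1 ⇒ D=1.
Step 5. [col 3: H + Z ≡ D (mod 10)] several values work for Z in column 3 (H + Z ≡ D (mod 10), carry-in 0); try Z=7, so Z=7.
Step 6. [col 3: H + Z ≡ D (mod 10)] column 3: given Z=7, D=1, carry-in 0, and digits 0,1,5,6,7 already taken and all letters distinct, H+Z≡D (mod 10) forces H=4. So H=4.
Step 7. [col 4: S + N ≡ H (mod 10)] column 4 reads S+N+carry(1)=H with N=0, H=4; with digits 0,1,4,5,6,7 already taken and all letters distinct, the only value for S is 3. So S=3.
Step 8. [col 5: X + X ≡ L (mod 10)] column 5: given nothing yet, carry-in 0, and digits 0,1,3,4,5,6,7 already taken and all letters distinct, X+X≡L (mod 10) forces L=8, so L=8.
Step 9. [col 5: X + X ≡ L (mod 10)] column 5 reads X+X+carry(0)=L with L=8; with digits 0,1,3,4,5,6,7,8 already taken and all letters distinct, the only value for X is 9. So X=9.

Answer: D=1, H=4, L=8, M=5, N=0, Q=6, S=3, X=9, Z=7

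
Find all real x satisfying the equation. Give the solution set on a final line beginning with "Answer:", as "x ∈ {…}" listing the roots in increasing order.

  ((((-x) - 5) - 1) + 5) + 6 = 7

Step 1. [((((-x) - 5) - 1) + 5) + 6 = 7] 6 comes off first (subtract 6), so sub: (((-x) - 5) - 1) + 5 = 1.
Step 2. [(((-x) - 5) - 1) + 5 = 1] +5 is outermost — subtract 5 both sides, so sub: ((-x) - 5) - 1 = -4.
Step 3. [((-x) - 5) - 1 = -4] 1 comes off first (add 1). So sub: (-x) - 5 = -3.
Step 4. [(-x) - 5 = -3] the outer -5 inverts by adding 5. So sub: -x = 2.
Step 5. [-x = 2] LHS negated; negate both sides, so neg: x = -2.

Answer: x ∈ {-2}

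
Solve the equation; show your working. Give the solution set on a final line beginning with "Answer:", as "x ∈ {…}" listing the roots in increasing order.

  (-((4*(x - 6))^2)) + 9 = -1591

Step 1. [(-((4*(x - 6))^2)) + 9 = -1591] 9 comes off first (subtract 9). So sub: -((4*(x - 6))^2) = -1600.
Step 2. [-((4*(x - 6))^2) = -1600] leading − — multiply by −1, so neg: (4*(x - 6))^2 = 1600.
Step 3. [(4*(x - 6))^2 = 1600] √ both sides: 1600 ≥ 0 gives two branches. So sqrt: 4*(x - 6) = 40 or -40.
Step 4. [4*(x - 6) = 40 or -40] leading coefficient 4: divide by 4 ⇒ div: x - 6 = 10 or -10.
Step 5. [x - 6 = 10 or -10] -6 is outermost — add 6 both sides, so sub: x = 16 or -4.

Answer: x ∈ {-4, 16}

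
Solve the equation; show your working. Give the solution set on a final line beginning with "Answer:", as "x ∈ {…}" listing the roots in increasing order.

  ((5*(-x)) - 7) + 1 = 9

Step 1. [((5*(-x)) - 7) + 1 = 9] 1 comes off first (subtract 1), so sub: (5*(-x)) - 7 = 8.
Step 2. [(5*(-x)) - 7 = 8] 7 comes off first (add 7), so sub: 5*(-x) = 15.
Step 3. [5*(-x) = 15] LHS = 5·(…); ÷5 both sides. So div: -x = 3.
Step 4. [-x = 3] flip signs both sides ⇒ neg: x = -3.

Answer: x ∈ {-3}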